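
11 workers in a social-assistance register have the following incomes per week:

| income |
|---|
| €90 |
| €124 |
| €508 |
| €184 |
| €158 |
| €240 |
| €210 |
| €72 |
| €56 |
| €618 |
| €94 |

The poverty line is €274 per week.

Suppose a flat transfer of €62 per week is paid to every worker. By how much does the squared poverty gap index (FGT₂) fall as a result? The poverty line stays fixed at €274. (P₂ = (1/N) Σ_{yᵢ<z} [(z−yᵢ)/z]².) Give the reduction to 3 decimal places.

Before: below the line — €56, €72, €90, €94, €124, €158, €184, €210, €240; squared poverty gap index (FGT₂) = 0.24689.
After the €62 transfer: below the line — €118, €134, €152, €156, €186, €220, €246, €272; squared poverty gap index (FGT₂) = 0.10195.
Reduction = 0.24689 − 0.10195 = 0.145.

0.145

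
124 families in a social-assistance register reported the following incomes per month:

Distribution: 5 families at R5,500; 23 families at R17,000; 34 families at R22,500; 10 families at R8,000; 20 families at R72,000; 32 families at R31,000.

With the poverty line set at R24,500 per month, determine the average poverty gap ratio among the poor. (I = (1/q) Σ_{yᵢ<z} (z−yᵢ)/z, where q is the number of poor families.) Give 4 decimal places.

0.2837

Poor units: 5×R5,500, 10×R8,000, 23×R17,000, 34×R22,500 (q = 72 of N = 124).
Relative gaps: 0.7755 (×5), 0.6735 (×10), 0.3061 (×23), 0.0816 (×34); sum = 20.428571.
I averages over the q = 72 poor units only: 20.428571 / 72 = 0.2837.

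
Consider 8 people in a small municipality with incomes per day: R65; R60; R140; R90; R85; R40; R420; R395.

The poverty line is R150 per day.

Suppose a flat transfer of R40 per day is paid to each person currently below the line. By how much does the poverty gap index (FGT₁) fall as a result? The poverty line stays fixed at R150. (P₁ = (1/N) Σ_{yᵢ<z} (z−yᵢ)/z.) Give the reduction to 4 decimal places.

Before: below the line — R40, R60, R65, R85, R90, R140; poverty gap index (FGT₁) = 0.350000.
After the R40 transfer: below the line — R80, R100, R105, R125, R130; poverty gap index (FGT₁) = 0.175000.
Reduction = 0.350000 − 0.175000 = 0.1750.

0.1750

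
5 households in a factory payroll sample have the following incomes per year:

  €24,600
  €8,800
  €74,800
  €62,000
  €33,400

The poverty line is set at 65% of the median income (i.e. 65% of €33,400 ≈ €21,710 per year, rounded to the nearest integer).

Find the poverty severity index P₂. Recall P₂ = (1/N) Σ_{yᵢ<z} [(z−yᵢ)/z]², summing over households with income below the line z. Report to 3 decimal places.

Incomes under z: €8,800 (q = 1 of N = 5).
Relative gaps: (21710−8800)/21710 = 0.5947.
Squared: 0.3536.
Sum = 0.353617; P₂ = 0.353617 / 5 = 0.071.

0.071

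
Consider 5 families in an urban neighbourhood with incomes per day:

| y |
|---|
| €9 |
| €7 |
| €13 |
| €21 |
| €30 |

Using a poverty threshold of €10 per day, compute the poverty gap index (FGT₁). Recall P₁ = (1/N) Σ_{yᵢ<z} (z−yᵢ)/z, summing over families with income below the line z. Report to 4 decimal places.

Incomes under z: €7, €9 (q = 2 of N = 5).
Gap ratios (z−y)/z: (10−7)/10 = 0.3000; (10−9)/10 = 0.1000.
Sum of shortfalls = 0.400000; P₁ averages over all N: 0.400000 / 5 = 0.0800.

0.0800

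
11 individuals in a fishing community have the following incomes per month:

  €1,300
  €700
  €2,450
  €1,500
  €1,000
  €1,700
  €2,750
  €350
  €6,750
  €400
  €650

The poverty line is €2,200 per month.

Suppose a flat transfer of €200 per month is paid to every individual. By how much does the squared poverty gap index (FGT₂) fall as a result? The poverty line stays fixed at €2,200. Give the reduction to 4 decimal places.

Before: below the line — €350, €400, €650, €700, €1,000, €1,300, €1,500, €1,700; squared poverty gap index (FGT₂) = 0.268689.
After the €200 transfer: below the line — €550, €600, €850, €900, €1,200, €1,500, €1,700, €1,900; squared poverty gap index (FGT₂) = 0.199568.
Reduction = 0.268689 − 0.199568 = 0.0691.

0.0691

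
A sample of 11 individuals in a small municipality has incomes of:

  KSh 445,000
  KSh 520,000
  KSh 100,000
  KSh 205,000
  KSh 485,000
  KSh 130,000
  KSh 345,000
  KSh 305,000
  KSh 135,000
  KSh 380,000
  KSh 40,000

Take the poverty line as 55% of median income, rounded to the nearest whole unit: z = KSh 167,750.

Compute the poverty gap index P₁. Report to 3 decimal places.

Below z: KSh 40,000, KSh 100,000, KSh 130,000, KSh 135,000 (q = 4 of N = 11).
Normalized shortfalls: (167750−40000)/167750 = 0.7615; (167750−100000)/167750 = 0.4039; (167750−130000)/167750 = 0.2250; (167750−135000)/167750 = 0.1952.
Σ = 1.585693. Dividing by the full population N = 11 gives P₁ = 0.144.

0.144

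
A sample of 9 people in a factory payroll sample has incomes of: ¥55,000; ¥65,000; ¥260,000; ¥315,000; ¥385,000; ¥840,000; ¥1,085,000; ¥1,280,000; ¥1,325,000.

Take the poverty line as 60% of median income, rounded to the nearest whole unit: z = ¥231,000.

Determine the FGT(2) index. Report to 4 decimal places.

0.1219

Incomes under z: ¥55,000, ¥65,000 (q = 2 of N = 9).
Gap ratios (z−y)/z: (231000−55000)/231000 = 0.7619; (231000−65000)/231000 = 0.7186.
Squared: 0.5805; 0.5164.
Sum = 1.096906; P₂ = 1.096906 / 9 = 0.1219.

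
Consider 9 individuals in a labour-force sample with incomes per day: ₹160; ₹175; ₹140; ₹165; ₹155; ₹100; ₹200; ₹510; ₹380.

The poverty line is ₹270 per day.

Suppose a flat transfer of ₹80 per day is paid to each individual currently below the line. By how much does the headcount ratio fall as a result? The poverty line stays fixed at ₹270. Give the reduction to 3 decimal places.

0.111

Before: below the line — ₹100, ₹140, ₹155, ₹160, ₹165, ₹175, ₹200; headcount ratio = 0.77778.
After the ₹80 transfer: below the line — ₹180, ₹220, ₹235, ₹240, ₹245, ₹255; headcount ratio = 0.66667.
Reduction = 0.77778 − 0.66667 = 0.111.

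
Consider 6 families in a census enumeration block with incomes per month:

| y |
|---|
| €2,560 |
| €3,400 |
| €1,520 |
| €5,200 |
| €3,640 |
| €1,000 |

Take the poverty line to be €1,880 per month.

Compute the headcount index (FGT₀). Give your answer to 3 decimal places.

0.333

2 of the 6 families have income below €1,880.
H = 2/6 = 0.333.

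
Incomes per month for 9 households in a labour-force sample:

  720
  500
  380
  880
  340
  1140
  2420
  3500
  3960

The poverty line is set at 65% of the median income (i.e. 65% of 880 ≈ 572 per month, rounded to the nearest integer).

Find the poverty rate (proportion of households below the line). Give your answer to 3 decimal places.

0.333

3 of the 9 households have income below 572.
H = 3/9 = 0.333.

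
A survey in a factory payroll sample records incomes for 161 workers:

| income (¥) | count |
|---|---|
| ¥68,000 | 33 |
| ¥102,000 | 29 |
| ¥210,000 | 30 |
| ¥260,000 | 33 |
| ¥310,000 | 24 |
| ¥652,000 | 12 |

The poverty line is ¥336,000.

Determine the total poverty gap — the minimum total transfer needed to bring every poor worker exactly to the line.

¥22,542,000

Below z: 33×¥68,000, 29×¥102,000, 30×¥210,000, 33×¥260,000, 24×¥310,000 (q = 149 of N = 161).
Individual gaps: 33×(336000−68000) = 8844000; 29×(336000−102000) = 6786000; 30×(336000−210000) = 3780000; 33×(336000−260000) = 2508000; 24×(336000−310000) = 624000.
Aggregate gap = ¥22,542,000.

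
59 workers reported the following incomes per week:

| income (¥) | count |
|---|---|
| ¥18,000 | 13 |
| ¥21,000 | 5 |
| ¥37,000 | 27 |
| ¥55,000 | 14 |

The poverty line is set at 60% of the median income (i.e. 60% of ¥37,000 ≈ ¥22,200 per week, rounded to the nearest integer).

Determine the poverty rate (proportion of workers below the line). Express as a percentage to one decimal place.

30.5%

18 of the 59 workers have income below ¥22,200.
H = 18/59 = 30.5%.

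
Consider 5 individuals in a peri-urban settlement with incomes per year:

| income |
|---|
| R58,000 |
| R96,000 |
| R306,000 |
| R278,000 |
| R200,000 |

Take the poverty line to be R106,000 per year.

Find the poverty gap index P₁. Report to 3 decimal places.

0.109

Poor units: R58,000, R96,000 (q = 2 of N = 5).
Normalized shortfalls: (106000−58000)/106000 = 0.4528; (106000−96000)/106000 = 0.0943.
Σ = 0.547170. Dividing by the full population N = 5 gives P₁ = 0.109.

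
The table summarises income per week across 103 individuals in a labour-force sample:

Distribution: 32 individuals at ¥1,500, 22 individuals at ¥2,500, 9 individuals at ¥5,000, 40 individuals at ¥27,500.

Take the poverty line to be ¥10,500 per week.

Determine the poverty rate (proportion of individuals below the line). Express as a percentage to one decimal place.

63 of the 103 individuals have income below ¥10,500.
H = 63/103 = 61.2%.

61.2%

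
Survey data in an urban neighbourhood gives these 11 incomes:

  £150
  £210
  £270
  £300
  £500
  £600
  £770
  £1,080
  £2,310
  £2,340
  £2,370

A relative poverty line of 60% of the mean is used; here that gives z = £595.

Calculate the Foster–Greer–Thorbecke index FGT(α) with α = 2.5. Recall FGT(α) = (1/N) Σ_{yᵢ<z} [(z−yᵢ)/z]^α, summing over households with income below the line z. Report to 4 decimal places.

Below the line: £150, £210, £270, £300, £500 (q = 5 of N = 11).
Gap ratios (z−y)/z: (595−150)/595 = 0.7479; (595−210)/595 = 0.6471; (595−270)/595 = 0.5462; (595−300)/595 = 0.4958; (595−500)/595 = 0.1597.
Raised to α = 2.5: 0.48374; 0.33679; 0.22050; 0.17309; 0.01019.
Sum = 1.224302; FGT(2.5) = 1.224302 / 11 = 0.1113.

0.1113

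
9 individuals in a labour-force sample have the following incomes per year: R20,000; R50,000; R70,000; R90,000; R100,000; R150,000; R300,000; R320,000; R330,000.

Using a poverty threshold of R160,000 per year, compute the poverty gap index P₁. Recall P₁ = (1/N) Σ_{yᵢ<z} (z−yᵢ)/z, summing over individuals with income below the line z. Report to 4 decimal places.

0.3333

Below the line: R20,000, R50,000, R70,000, R90,000, R100,000, R150,000 (q = 6 of N = 9).
Shortfall ratios: (160000−20000)/160000 = 0.8750; (160000−50000)/160000 = 0.6875; (160000−70000)/160000 = 0.5625; (160000−90000)/160000 = 0.4375; (160000−100000)/160000 = 0.3750; (160000−150000)/160000 = 0.0625.
Sum of shortfalls = 3.000000; P₁ averages over all N: 3.000000 / 9 = 0.3333.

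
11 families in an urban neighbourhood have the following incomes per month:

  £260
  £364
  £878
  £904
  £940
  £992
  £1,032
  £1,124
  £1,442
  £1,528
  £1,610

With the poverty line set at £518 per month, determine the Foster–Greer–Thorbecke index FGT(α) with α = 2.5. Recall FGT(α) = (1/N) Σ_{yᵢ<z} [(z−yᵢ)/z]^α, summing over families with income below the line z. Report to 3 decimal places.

0.020

Incomes under z: £260, £364 (q = 2 of N = 11).
Normalized shortfalls: (518−260)/518 = 0.4981; (518−364)/518 = 0.2973.
Raised to α = 2.5: 0.17508; 0.04819.
Sum = 0.223268; FGT(2.5) = 0.223268 / 11 = 0.020.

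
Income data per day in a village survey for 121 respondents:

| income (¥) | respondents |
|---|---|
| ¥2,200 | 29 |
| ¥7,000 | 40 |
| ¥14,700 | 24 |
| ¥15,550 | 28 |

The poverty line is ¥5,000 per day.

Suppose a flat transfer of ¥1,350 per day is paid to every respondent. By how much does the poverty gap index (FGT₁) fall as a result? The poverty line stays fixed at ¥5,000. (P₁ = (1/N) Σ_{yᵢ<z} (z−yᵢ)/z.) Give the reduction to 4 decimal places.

0.0647

Before: below the line — 29×¥2,200; poverty gap index (FGT₁) = 0.134215.
After the ¥1,350 transfer: below the line — 29×¥3,550; poverty gap index (FGT₁) = 0.069504.
Reduction = 0.134215 − 0.069504 = 0.0647.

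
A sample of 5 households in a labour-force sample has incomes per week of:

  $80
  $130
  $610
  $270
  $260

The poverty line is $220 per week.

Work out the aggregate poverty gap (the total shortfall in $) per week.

$230

Below z: $80, $130 (q = 2 of N = 5).
Individual gaps: 220−80 = 140; 220−130 = 90.
Aggregate gap = $230.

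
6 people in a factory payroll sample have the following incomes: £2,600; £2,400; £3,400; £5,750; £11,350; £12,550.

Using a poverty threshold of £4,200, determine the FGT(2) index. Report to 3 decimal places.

0.061

Incomes under z: £2,400, £2,600, £3,400 (q = 3 of N = 6).
Gap ratios (z−y)/z: (4200−2400)/4200 = 0.4286; (4200−2600)/4200 = 0.3810; (4200−3400)/4200 = 0.1905.
Squared: 0.1837; 0.1451; 0.0363.
Sum = 0.365079; P₂ = 0.365079 / 6 = 0.061.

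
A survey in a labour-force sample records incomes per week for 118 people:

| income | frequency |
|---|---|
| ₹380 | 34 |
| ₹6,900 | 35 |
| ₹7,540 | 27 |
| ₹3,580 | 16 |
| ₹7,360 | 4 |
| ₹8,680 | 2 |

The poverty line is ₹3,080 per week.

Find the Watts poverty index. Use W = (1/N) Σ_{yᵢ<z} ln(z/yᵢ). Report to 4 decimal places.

0.6029

Below z: 34×₹380 (q = 34 of N = 118).
Log shortfalls: ln(3080/380) = 2.0925 (×34).
W = 71.145463 / 118 = 0.6029.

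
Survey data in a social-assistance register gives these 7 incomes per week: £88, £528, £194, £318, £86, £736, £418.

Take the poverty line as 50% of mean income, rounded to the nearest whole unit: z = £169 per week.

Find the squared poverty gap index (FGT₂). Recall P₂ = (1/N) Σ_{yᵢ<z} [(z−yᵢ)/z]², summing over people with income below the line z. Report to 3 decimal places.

Incomes under z: £86, £88 (q = 2 of N = 7).
Gap ratios (z−y)/z: (169−86)/169 = 0.4911; (169−88)/169 = 0.4793.
Squared: 0.2412; 0.2297.
Sum = 0.470922; P₂ = 0.470922 / 7 = 0.067.

0.067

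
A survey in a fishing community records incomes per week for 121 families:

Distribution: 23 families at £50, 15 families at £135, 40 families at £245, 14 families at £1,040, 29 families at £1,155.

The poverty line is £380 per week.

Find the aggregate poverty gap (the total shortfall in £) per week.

Incomes under z: 23×£50, 15×£135, 40×£245 (q = 78 of N = 121).
Individual gaps: 23×(380−50) = 7590; 15×(380−135) = 3675; 40×(380−245) = 5400.
Aggregate gap = £16,665.

£16,665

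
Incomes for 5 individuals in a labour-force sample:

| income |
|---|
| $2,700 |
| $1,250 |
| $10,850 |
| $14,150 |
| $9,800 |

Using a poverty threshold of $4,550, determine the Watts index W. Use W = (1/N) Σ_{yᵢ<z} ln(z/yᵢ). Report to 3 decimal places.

Poor units: $1,250, $2,700 (q = 2 of N = 5).
Log shortfalls: ln(4550/1250) = 1.2920; ln(4550/2700) = 0.5219.
W = 1.813859 / 5 = 0.363.

0.363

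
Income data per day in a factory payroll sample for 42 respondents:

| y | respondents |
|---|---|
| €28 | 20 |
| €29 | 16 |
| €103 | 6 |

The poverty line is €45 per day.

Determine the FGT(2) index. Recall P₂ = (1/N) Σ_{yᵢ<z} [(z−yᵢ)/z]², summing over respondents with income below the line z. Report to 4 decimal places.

Below the line: 20×€28, 16×€29 (q = 36 of N = 42).
Normalized shortfalls: (45−28)/45 = 0.3778 (×20); (45−29)/45 = 0.3556 (×16).
Squared: 0.1427 (×20); 0.1264 (×16).
Sum = 4.877037; P₂ = 4.877037 / 42 = 0.1161.

0.1161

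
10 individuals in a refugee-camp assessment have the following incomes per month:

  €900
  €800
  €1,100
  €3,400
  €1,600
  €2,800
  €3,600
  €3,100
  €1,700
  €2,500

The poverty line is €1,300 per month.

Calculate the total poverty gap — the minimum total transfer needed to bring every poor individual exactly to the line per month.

Poor units: €800, €900, €1,100 (q = 3 of N = 10).
Individual gaps: 1300−800 = 500; 1300−900 = 400; 1300−1100 = 200.
Aggregate gap = €1,100.

€1,100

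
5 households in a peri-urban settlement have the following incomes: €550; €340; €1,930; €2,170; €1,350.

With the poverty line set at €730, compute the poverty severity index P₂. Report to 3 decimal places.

Poor units: €340, €550 (q = 2 of N = 5).
Relative gaps: (730−340)/730 = 0.5342; (730−550)/730 = 0.2466.
Squared: 0.2854; 0.0608.
Sum = 0.346219; P₂ = 0.346219 / 5 = 0.069.

0.069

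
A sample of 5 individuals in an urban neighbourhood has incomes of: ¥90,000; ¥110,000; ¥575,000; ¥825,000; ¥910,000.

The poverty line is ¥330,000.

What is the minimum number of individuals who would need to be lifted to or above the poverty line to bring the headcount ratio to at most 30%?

1

Currently q = 2 of N = 5 are below the line (H = 0.400).
A headcount ratio of at most 30% allows at most ⌊0.30 × 5⌋ = 1 poor individuals.
So at least 2 − 1 = 1 must be lifted.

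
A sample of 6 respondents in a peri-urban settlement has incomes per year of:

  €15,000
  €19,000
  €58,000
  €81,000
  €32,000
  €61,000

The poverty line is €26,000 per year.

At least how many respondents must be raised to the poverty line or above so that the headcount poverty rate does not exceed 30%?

Currently q = 2 of N = 6 are below the line (H = 0.333).
A headcount ratio of at most 30% allows at most ⌊0.30 × 6⌋ = 1 poor respondents.
So at least 2 − 1 = 1 must be lifted.

1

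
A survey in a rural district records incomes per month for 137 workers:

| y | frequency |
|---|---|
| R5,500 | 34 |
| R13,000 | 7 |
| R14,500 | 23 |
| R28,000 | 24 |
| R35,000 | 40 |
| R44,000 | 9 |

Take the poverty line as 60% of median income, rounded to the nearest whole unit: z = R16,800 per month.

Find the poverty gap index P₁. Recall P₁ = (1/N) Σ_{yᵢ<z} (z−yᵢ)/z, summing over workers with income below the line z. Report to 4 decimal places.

Incomes under z: 34×R5,500, 7×R13,000, 23×R14,500 (q = 64 of N = 137).
Relative gaps: (16800−5500)/16800 = 0.6726 (×34); (16800−13000)/16800 = 0.2262 (×7); (16800−14500)/16800 = 0.1369 (×23).
Sum of shortfalls = 27.601190; P₁ averages over all N: 27.601190 / 137 = 0.2015.

0.2015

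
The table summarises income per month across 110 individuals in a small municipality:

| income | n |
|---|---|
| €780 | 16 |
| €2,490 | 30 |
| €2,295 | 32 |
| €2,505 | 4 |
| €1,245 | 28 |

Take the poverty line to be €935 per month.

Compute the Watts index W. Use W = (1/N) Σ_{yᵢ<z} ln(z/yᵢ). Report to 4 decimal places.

0.0264

Poor units: 16×€780 (q = 16 of N = 110).
Log gaps: ln(935/780) = 0.1813 (×16).
W = 2.900042 / 110 = 0.0264.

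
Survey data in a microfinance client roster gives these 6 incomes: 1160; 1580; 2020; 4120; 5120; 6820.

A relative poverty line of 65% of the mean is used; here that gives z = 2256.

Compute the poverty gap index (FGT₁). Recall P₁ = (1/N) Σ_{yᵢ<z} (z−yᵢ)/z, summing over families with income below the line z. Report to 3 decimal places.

Below the line: 1160, 1580, 2020 (q = 3 of N = 6).
Gap ratios (z−y)/z: (2256−1160)/2256 = 0.4858; (2256−1580)/2256 = 0.2996; (2256−2020)/2256 = 0.1046.
Σ = 0.890071. Dividing by the full population N = 6 gives P₁ = 0.148.

0.148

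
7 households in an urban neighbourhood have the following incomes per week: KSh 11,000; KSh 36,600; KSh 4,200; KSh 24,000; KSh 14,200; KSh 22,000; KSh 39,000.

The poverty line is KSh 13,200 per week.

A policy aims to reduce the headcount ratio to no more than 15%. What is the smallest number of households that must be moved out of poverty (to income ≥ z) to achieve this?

2 of the 7 households are poor, so H = 2/7 = 0.286.
A headcount ratio of at most 15% allows at most ⌊0.15 × 7⌋ = 1 poor households.
So at least 2 − 1 = 1 must be lifted.

1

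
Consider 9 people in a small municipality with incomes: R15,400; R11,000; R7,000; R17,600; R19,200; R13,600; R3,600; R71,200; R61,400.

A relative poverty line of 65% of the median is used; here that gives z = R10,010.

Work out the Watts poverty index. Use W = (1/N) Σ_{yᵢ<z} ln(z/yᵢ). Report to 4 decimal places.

0.1534

Below the line: R3,600, R7,000 (q = 2 of N = 9).
Log shortfalls: ln(10010/3600) = 1.0227; ln(10010/7000) = 0.3577.
W = 1.380325 / 9 = 0.1534.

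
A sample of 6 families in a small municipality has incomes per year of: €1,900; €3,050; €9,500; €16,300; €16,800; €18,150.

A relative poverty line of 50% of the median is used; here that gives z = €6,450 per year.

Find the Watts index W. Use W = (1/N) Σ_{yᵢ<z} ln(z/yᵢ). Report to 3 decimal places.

Below z: €1,900, €3,050 (q = 2 of N = 6).
Log shortfalls: ln(6450/1900) = 1.2222; ln(6450/3050) = 0.7489.
W = 1.971165 / 6 = 0.329.

0.329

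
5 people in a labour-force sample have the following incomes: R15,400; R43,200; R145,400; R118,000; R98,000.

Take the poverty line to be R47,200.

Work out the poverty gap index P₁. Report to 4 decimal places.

Incomes under z: R15,400, R43,200 (q = 2 of N = 5).
Gap ratios (z−y)/z: (47200−15400)/47200 = 0.6737; (47200−43200)/47200 = 0.0847.
Σ = 0.758475. Dividing by the full population N = 5 gives P₁ = 0.1517.

0.1517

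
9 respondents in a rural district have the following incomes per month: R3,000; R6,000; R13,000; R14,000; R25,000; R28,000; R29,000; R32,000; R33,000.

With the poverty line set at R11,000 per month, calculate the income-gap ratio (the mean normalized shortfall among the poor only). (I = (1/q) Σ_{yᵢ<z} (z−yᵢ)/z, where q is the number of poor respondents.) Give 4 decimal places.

0.5909

Poor units: R3,000, R6,000 (q = 2 of N = 9).
Shortfall ratios (z−y)/z: 0.7273, 0.4545; sum = 1.181818.
I averages over the q = 2 poor units only: 1.181818 / 2 = 0.5909.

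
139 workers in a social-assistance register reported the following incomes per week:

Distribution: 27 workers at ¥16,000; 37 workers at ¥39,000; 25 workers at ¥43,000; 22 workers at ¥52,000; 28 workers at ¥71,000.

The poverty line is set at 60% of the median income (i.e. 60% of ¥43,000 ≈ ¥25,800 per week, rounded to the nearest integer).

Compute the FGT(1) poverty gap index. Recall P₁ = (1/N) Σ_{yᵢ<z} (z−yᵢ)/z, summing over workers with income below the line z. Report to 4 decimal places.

0.0738

Below z: 27×¥16,000 (q = 27 of N = 139).
Normalized shortfalls: (25800−16000)/25800 = 0.3798 (×27).
Sum of shortfalls = 10.255814; P₁ averages over all N: 10.255814 / 139 = 0.0738.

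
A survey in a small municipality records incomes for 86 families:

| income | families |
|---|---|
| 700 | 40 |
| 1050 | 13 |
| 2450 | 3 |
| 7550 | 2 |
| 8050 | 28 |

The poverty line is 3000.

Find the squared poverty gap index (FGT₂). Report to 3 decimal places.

Below z: 40×700, 13×1050, 3×2450 (q = 56 of N = 86).
Normalized shortfalls: (3000−700)/3000 = 0.7667 (×40); (3000−1050)/3000 = 0.6500 (×13); (3000−2450)/3000 = 0.1833 (×3).
Squared: 0.5878 (×40); 0.4225 (×13); 0.0336 (×3).
Sum = 29.104444; P₂ = 29.104444 / 86 = 0.338.

0.338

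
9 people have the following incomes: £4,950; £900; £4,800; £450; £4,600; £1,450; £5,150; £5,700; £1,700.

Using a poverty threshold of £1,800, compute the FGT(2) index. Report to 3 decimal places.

Below the line: £450, £900, £1,450, £1,700 (q = 4 of N = 9).
Relative gaps: (1800−450)/1800 = 0.7500; (1800−900)/1800 = 0.5000; (1800−1450)/1800 = 0.1944; (1800−1700)/1800 = 0.0556.
Squared: 0.5625; 0.2500; 0.0378; 0.0031.
Sum = 0.853395; P₂ = 0.853395 / 9 = 0.095.

0.095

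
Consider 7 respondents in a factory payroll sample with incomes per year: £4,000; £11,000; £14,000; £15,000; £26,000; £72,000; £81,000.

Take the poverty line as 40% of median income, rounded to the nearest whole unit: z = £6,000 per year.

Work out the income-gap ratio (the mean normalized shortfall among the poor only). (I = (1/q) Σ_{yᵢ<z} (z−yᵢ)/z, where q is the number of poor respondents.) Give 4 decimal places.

0.3333

Below the line: £4,000 (q = 1 of N = 7).
Relative gaps: 0.3333; sum = 0.333333.
The income-gap ratio divides by q (the poor only): 0.333333 / 1 = 0.3333.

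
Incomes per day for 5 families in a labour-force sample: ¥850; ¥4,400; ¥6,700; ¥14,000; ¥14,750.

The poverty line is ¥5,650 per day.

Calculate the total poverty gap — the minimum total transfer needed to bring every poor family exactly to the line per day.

Poor units: ¥850, ¥4,400 (q = 2 of N = 5).
Individual gaps: 5650−850 = 4800; 5650−4400 = 1250.
Aggregate gap = ¥6,050.

¥6,050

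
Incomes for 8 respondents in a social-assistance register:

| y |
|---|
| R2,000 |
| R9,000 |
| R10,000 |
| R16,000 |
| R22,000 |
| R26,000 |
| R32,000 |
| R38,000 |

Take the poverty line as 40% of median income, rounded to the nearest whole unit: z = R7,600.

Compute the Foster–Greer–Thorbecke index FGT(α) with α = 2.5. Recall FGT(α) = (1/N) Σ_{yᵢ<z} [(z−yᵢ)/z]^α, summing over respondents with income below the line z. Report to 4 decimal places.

Incomes under z: R2,000 (q = 1 of N = 8).
Relative gaps: (7600−2000)/7600 = 0.7368.
Raised to α = 2.5: 0.46605.
Sum = 0.466054; FGT(2.5) = 0.466054 / 8 = 0.0583.

0.0583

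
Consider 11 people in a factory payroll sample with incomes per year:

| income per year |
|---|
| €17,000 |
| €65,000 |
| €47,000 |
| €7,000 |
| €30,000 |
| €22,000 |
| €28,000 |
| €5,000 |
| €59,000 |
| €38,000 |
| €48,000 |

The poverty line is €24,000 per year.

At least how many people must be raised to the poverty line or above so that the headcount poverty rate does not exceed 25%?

2

Currently q = 4 of N = 11 are below the line (H = 0.364).
A headcount ratio of at most 25% allows at most ⌊0.25 × 11⌋ = 2 poor people.
So at least 4 − 2 = 2 must be lifted.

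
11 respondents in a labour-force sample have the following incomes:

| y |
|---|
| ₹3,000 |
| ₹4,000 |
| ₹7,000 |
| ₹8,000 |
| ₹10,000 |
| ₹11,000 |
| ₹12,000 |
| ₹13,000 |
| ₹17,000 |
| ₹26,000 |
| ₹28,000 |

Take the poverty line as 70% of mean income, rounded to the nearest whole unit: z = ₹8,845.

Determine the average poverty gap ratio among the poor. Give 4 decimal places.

0.3782

Below z: ₹3,000, ₹4,000, ₹7,000, ₹8,000 (q = 4 of N = 11).
Relative gaps: 0.6608, 0.5478, 0.2086, 0.0955; sum = 1.512719.
The income-gap ratio divides by q (the poor only): 1.512719 / 4 = 0.3782.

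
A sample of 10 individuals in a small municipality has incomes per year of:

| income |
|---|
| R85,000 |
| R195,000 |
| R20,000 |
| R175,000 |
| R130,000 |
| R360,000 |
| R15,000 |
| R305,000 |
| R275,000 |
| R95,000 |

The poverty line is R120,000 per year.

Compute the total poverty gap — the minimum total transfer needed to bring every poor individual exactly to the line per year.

Incomes under z: R15,000, R20,000, R85,000, R95,000 (q = 4 of N = 10).
Individual gaps: 120000−15000 = 105000; 120000−20000 = 100000; 120000−85000 = 35000; 120000−95000 = 25000.
Aggregate gap = R265,000.

R265,000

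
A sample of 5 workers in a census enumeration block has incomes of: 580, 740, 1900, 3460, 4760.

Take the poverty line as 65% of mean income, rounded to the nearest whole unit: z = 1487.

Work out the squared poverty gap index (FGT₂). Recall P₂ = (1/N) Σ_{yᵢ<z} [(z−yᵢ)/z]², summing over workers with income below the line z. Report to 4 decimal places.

0.1249

Below z: 580, 740 (q = 2 of N = 5).
Shortfall ratios: (1487−580)/1487 = 0.6100; (1487−740)/1487 = 0.5024.
Squared: 0.3720; 0.2524.
Sum = 0.624402; P₂ = 0.624402 / 5 = 0.1249.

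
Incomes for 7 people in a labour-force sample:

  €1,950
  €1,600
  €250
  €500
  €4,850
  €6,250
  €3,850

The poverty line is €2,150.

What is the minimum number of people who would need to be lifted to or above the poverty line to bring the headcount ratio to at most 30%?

2

4 of the 7 people are poor, so H = 4/7 = 0.571.
A headcount ratio of at most 30% allows at most ⌊0.30 × 7⌋ = 2 poor people.
So at least 4 − 2 = 2 must be lifted.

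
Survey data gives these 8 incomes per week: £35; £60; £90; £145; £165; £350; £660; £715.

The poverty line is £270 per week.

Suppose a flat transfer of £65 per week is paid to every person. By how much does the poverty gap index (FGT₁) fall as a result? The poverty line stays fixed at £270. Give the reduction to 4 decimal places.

0.1505

Before: below the line — £35, £60, £90, £145, £165; poverty gap index (FGT₁) = 0.395833.
After the £65 transfer: below the line — £100, £125, £155, £210, £230; poverty gap index (FGT₁) = 0.245370.
Reduction = 0.395833 − 0.245370 = 0.1505.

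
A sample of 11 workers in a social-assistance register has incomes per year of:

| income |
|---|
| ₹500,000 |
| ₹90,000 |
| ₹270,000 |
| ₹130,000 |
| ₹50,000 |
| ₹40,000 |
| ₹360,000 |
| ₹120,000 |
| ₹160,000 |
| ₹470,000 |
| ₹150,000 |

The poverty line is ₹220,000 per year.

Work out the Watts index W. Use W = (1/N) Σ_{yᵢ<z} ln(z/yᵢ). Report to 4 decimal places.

Below z: ₹40,000, ₹50,000, ₹90,000, ₹120,000, ₹130,000, ₹150,000, ₹160,000 (q = 7 of N = 11).
ln(z/y) terms: ln(220000/40000) = 1.7047; ln(220000/50000) = 1.4816; ln(220000/90000) = 0.8938; ln(220000/120000) = 0.6061; ln(220000/130000) = 0.5261; ln(220000/150000) = 0.3830; ln(220000/160000) = 0.3185.
W = 5.913845 / 11 = 0.5376.

0.5376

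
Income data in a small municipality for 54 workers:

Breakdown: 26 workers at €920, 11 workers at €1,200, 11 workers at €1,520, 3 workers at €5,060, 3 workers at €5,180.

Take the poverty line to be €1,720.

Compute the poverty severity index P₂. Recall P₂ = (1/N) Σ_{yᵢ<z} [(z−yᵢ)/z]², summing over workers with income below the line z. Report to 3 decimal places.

Incomes under z: 26×€920, 11×€1,200, 11×€1,520 (q = 48 of N = 54).
Relative gaps: (1720−920)/1720 = 0.4651 (×26); (1720−1200)/1720 = 0.3023 (×11); (1720−1520)/1720 = 0.1163 (×11).
Squared: 0.2163 (×26); 0.0914 (×11); 0.0135 (×11).
Sum = 6.778799; P₂ = 6.778799 / 54 = 0.126.

0.126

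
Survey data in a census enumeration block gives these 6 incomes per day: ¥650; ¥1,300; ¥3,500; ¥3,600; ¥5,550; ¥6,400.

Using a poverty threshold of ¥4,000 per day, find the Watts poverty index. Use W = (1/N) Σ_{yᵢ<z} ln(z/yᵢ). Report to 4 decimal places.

Below z: ¥650, ¥1,300, ¥3,500, ¥3,600 (q = 4 of N = 6).
ln(z/y) terms: ln(4000/650) = 1.8171; ln(4000/1300) = 1.1239; ln(4000/3500) = 0.1335; ln(4000/3600) = 0.1054.
W = 3.179899 / 6 = 0.5300.

0.5300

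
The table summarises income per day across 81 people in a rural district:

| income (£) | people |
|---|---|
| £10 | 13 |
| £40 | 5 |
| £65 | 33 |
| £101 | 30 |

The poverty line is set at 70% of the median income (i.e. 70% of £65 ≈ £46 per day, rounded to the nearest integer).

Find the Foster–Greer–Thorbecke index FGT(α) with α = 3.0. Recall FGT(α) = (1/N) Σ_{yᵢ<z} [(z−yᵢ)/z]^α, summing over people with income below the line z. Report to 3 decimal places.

Poor units: 13×£10, 5×£40 (q = 18 of N = 81).
Normalized shortfalls: (46−10)/46 = 0.7826 (×13); (46−40)/46 = 0.1304 (×5).
Raised to α = 3.0: 0.47933 (×13); 0.00222 (×5).
Sum = 6.242377; FGT(3.0) = 6.242377 / 81 = 0.077.

0.077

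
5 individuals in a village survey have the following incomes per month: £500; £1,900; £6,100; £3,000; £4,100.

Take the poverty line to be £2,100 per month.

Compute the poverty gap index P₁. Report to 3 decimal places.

Incomes under z: £500, £1,900 (q = 2 of N = 5).
Relative gaps: (2100−500)/2100 = 0.7619; (2100−1900)/2100 = 0.0952.
Σ = 0.857143. Dividing by the full population N = 5 gives P₁ = 0.171.

0.171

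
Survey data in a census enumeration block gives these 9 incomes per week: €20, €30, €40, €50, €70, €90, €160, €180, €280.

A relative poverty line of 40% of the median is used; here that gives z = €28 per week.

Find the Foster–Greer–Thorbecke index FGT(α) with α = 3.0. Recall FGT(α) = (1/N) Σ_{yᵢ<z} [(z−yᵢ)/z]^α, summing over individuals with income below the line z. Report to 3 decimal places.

Poor units: €20 (q = 1 of N = 9).
Normalized shortfalls: (28−20)/28 = 0.2857.
Raised to α = 3.0: 0.02332.
Sum = 0.023324; FGT(3.0) = 0.023324 / 9 = 0.003.

0.003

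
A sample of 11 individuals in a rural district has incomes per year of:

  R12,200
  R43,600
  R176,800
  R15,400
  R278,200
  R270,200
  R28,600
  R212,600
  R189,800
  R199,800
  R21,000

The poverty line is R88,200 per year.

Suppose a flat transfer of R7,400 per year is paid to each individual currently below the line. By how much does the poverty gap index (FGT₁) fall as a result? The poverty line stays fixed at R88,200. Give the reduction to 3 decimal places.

0.038

Before: below the line — R12,200, R15,400, R21,000, R28,600, R43,600; poverty gap index (FGT₁) = 0.33004.
After the R7,400 transfer: below the line — R19,600, R22,800, R28,400, R36,000, R51,000; poverty gap index (FGT₁) = 0.29190.
Reduction = 0.33004 − 0.29190 = 0.038.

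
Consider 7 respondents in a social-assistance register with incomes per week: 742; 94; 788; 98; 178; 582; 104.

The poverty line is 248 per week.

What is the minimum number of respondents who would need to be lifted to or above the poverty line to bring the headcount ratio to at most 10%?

4

4 of the 7 respondents are poor, so H = 4/7 = 0.571.
A headcount ratio of at most 10% allows at most ⌊0.10 × 7⌋ = 0 poor respondents.
So at least 4 − 0 = 4 must be lifted.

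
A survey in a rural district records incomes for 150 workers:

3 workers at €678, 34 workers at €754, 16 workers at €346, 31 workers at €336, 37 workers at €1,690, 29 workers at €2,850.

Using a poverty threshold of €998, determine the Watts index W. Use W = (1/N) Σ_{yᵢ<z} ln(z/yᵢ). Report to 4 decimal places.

Incomes under z: 31×€336, 16×€346, 3×€678, 34×€754 (q = 84 of N = 150).
Log shortfalls: ln(998/336) = 1.0886 (×31); ln(998/346) = 1.0593 (×16); ln(998/678) = 0.3866 (×3); ln(998/754) = 0.2804 (×34).
W = 61.389026 / 150 = 0.4093.

0.4093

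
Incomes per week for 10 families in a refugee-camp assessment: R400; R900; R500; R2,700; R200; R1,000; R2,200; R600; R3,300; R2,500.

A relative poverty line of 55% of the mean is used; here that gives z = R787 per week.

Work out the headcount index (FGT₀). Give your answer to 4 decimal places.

0.4000

4 of the 10 families have income below R787.
H = 4/10 = 0.4000.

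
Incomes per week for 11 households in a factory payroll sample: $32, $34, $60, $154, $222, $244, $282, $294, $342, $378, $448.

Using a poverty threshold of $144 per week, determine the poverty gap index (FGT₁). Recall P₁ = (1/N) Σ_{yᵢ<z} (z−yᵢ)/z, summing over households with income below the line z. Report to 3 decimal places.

Incomes under z: $32, $34, $60 (q = 3 of N = 11).
Relative gaps: (144−32)/144 = 0.7778; (144−34)/144 = 0.7639; (144−60)/144 = 0.5833.
Sum of shortfalls = 2.125000; P₁ averages over all N: 2.125000 / 11 = 0.193.

0.193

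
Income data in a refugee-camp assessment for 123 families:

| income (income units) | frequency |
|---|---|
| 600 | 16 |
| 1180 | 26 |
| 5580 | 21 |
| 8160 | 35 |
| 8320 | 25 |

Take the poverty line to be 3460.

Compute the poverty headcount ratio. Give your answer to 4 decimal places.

42 of the 123 families have income below 3460.
H = 42/123 = 0.3415.

0.3415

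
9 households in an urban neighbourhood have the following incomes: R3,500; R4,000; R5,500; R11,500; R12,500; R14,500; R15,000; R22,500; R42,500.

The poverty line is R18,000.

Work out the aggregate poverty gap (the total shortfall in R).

Incomes under z: R3,500, R4,000, R5,500, R11,500, R12,500, R14,500, R15,000 (q = 7 of N = 9).
Individual gaps: 18000−3500 = 14500; 18000−4000 = 14000; 18000−5500 = 12500; 18000−11500 = 6500; 18000−12500 = 5500; 18000−14500 = 3500; 18000−15000 = 3000.
Aggregate gap = R59,500.

R59,500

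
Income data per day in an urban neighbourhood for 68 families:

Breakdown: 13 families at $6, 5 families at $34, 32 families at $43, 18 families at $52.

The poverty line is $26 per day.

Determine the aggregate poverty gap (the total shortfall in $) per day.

$260

Poor units: 13×$6 (q = 13 of N = 68).
Individual gaps: 13×(26−6) = 260.
Aggregate gap = $260.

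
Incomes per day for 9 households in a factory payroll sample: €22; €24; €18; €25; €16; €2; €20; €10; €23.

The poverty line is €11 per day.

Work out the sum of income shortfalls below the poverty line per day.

Poor units: €2, €10 (q = 2 of N = 9).
Individual gaps: 11−2 = 9; 11−10 = 1.
Aggregate gap = €10.

€10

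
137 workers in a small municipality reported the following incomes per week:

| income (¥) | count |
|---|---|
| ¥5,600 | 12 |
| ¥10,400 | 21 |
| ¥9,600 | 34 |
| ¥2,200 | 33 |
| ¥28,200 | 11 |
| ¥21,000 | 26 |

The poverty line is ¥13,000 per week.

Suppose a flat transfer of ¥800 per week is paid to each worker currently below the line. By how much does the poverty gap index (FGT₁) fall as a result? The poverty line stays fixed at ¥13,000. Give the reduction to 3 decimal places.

0.045

Before: below the line — 33×¥2,200, 12×¥5,600, 34×¥9,600, 21×¥10,400; poverty gap index (FGT₁) = 0.34554.
After the ¥800 transfer: below the line — 33×¥3,000, 12×¥6,400, 34×¥10,400, 21×¥11,200; poverty gap index (FGT₁) = 0.30062.
Reduction = 0.34554 − 0.30062 = 0.045.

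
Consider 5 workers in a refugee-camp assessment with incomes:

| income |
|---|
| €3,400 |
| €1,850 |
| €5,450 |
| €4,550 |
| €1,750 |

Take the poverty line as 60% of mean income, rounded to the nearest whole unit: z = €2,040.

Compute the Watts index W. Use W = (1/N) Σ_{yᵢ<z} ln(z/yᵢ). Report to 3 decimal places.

Poor units: €1,750, €1,850 (q = 2 of N = 5).
ln(z/y) terms: ln(2040/1750) = 0.1533; ln(2040/1850) = 0.0978.
W = 0.251098 / 5 = 0.050.

0.050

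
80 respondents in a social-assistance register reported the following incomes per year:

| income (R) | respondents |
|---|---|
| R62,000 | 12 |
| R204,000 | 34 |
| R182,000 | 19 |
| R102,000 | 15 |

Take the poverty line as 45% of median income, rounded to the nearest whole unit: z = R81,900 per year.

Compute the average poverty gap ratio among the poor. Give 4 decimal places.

0.2430

Poor units: 12×R62,000 (q = 12 of N = 80).
Relative gaps: 0.2430 (×12); sum = 2.915751.
I averages over the q = 12 poor units only: 2.915751 / 12 = 0.2430.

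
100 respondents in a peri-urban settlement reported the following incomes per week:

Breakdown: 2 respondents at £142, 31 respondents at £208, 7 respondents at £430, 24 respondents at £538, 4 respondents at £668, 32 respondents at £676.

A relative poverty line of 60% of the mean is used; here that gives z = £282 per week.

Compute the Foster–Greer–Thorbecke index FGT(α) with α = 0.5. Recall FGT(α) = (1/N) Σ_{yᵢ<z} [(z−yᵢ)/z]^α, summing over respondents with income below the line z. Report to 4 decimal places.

0.1729

Below the line: 2×£142, 31×£208 (q = 33 of N = 100).
Relative gaps: (282−142)/282 = 0.4965 (×2); (282−208)/282 = 0.2624 (×31).
Raised to α = 0.5: 0.70459 (×2); 0.51226 (×31).
Sum = 17.289281; FGT(0.5) = 17.289281 / 100 = 0.1729.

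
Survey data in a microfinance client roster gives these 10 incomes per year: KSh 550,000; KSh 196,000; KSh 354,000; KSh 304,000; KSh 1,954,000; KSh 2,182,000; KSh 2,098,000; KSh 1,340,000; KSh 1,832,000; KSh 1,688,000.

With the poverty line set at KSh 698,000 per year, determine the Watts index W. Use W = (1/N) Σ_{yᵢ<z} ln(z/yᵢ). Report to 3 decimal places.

Below the line: KSh 196,000, KSh 304,000, KSh 354,000, KSh 550,000 (q = 4 of N = 10).
Log shortfalls: ln(698000/196000) = 1.2701; ln(698000/304000) = 0.8312; ln(698000/354000) = 0.6789; ln(698000/550000) = 0.2383.
W = 3.018519 / 10 = 0.302.

0.302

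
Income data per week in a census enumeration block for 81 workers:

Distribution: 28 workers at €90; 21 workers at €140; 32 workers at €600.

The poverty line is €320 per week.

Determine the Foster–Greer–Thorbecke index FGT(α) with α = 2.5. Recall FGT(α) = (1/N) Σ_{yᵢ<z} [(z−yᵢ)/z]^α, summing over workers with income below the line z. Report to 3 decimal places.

Poor units: 28×€90, 21×€140 (q = 49 of N = 81).
Normalized shortfalls: (320−90)/320 = 0.7188 (×28); (320−140)/320 = 0.5625 (×21).
Raised to α = 2.5: 0.43797 (×28); 0.23730 (×21).
Sum = 17.246566; FGT(2.5) = 17.246566 / 81 = 0.213.

0.213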